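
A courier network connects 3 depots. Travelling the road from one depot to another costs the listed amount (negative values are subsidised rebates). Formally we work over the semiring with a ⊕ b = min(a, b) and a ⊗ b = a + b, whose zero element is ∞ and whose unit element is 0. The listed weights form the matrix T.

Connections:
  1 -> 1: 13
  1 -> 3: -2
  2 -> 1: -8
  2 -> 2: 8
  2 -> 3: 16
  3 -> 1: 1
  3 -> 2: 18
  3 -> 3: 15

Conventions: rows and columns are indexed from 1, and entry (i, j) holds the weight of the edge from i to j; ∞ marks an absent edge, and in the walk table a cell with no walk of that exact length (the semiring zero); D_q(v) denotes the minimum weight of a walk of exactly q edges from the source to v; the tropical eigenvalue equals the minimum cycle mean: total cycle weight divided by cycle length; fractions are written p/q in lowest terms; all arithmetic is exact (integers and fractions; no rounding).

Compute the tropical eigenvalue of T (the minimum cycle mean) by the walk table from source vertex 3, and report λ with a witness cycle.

q=0: [∞, ∞, 0]
q=1: [1, 18, 15]
q=2: [10, 26, -1]
q=3: [0, 17, 8]
Optimal cycle mean attained by: cycle 1->3->1, total (-2) + 1, length 2.
Answer: λ = -1/2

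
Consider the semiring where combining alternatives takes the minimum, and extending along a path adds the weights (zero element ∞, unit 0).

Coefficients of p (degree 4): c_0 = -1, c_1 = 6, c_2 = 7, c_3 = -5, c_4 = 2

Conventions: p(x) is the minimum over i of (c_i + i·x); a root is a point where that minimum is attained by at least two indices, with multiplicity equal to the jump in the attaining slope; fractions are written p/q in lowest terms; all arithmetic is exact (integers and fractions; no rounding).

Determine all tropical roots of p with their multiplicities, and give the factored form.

hull edge (i=0, c=-1) to (i=3, c=-5): slope -4/3, span 3
hull edge (i=3, c=-5) to (i=4, c=2): slope 7, span 1
Factored form: p(x) = 2 ⊗ (x ⊕ (-7)) ⊗ (x ⊕ 4/3) ⊗ (x ⊕ 4/3) ⊗ (x ⊕ 4/3)
Answer: roots = -7 (mult 1), 4/3 (mult 3)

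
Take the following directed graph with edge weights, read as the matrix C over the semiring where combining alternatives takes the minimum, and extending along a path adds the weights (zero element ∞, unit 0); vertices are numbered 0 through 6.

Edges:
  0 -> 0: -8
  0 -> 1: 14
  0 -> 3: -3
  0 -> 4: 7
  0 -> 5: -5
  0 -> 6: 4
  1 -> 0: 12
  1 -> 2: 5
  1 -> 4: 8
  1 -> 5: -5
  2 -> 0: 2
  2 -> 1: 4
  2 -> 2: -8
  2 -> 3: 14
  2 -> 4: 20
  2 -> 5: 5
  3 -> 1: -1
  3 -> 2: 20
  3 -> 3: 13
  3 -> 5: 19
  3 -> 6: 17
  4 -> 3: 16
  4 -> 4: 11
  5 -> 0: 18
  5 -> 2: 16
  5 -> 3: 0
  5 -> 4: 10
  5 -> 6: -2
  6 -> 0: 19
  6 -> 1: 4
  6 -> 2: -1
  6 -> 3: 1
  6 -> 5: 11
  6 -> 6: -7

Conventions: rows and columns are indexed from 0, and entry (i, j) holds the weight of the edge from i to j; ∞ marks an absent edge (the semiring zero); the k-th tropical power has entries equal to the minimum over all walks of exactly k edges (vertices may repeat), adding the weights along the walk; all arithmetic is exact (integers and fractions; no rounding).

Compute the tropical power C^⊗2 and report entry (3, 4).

C^⊗2:
  [-16, -4, 3, -11, -1, -13, -7]
  [4, 9, -3, -5, 5, 7, -7]
  [-6, -4, -16, -1, 9, -3, 3]
  [11, 12, 4, 18, 7, -6, 10]
  [∞, 15, 36, 27, 22, 35, 33]
  [10, -1, -3, -1, 21, 9, -9]
  [1, -3, -9, -6, 12, -1, -14]
Key observation: the optimum is the walk 3->1->4, with weight (-1) + 8 = 7.
Optimal value attained by: walk 3->1->4.
Answer: (C^⊗2)[3][4] = 7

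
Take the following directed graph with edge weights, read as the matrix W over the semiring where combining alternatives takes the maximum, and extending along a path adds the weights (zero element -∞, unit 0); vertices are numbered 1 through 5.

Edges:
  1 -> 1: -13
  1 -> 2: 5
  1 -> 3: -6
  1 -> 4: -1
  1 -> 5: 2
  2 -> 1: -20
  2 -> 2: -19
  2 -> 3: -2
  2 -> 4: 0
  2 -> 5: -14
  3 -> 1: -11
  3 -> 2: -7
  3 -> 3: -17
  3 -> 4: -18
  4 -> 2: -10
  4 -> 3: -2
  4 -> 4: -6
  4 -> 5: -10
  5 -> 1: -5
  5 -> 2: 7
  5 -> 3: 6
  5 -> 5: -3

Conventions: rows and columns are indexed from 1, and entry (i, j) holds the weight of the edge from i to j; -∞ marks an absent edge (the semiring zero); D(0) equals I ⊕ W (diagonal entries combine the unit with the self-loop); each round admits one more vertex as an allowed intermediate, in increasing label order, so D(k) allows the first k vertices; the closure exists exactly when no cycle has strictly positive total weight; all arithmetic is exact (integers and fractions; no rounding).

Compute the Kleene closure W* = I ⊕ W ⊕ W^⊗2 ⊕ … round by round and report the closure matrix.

D(0):
  [0, 5, -6, -1, 2]
  [-20, 0, -2, 0, -14]
  [-11, -7, 0, -18, -∞]
  [-∞, -10, -2, 0, -10]
  [-5, 7, 6, -∞, 0]
D(1):
  [0, 5, -6, -1, 2]
  [-20, 0, -2, 0, -14]
  [-11, -6, 0, -12, -9]
  [-∞, -10, -2, 0, -10]
  [-5, 7, 6, -6, 0]
D(2):
  [0, 5, 3, 5, 2]
  [-20, 0, -2, 0, -14]
  [-11, -6, 0, -6, -9]
  [-30, -10, -2, 0, -10]
  [-5, 7, 6, 7, 0]
D(3):
  [0, 5, 3, 5, 2]
  [-13, 0, -2, 0, -11]
  [-11, -6, 0, -6, -9]
  [-13, -8, -2, 0, -10]
  [-5, 7, 6, 7, 0]
D(4):
  [0, 5, 3, 5, 2]
  [-13, 0, -2, 0, -10]
  [-11, -6, 0, -6, -9]
  [-13, -8, -2, 0, -10]
  [-5, 7, 6, 7, 0]
D(5):
  [0, 9, 8, 9, 2]
  [-13, 0, -2, 0, -10]
  [-11, -2, 0, -2, -9]
  [-13, -3, -2, 0, -10]
  [-5, 7, 6, 7, 0]
Answer: W* = [[0, 9, 8, 9, 2], [-13, 0, -2, 0, -10], [-11, -2, 0, -2, -9], [-13, -3, -2, 0, -10], [-5, 7, 6, 7, 0]]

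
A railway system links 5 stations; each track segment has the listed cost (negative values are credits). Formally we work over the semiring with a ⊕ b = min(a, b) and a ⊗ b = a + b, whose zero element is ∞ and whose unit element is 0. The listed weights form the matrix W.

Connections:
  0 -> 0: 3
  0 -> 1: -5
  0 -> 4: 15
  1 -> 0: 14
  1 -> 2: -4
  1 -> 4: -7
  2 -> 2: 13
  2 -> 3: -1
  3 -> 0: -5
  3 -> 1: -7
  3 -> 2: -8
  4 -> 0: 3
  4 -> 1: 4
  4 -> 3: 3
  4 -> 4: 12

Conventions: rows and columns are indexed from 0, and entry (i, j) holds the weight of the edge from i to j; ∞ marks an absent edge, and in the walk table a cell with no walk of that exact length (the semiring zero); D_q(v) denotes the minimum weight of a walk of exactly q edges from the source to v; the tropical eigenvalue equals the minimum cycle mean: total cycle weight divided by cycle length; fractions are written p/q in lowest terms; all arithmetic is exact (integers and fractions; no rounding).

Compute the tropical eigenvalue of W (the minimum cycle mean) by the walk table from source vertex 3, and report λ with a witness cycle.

q=0: [∞, ∞, ∞, 0, ∞]
q=1: [-5, -7, -8, ∞, ∞]
q=2: [-2, -10, -11, -9, -14]
q=3: [-14, -16, -17, -12, -17]
q=4: [-17, -19, -20, -18, -23]
q=5: [-23, -25, -26, -21, -26]
Optimal cycle mean attained by: cycle 2->3->2, total (-1) + (-8), length 2.
Answer: λ = -9/2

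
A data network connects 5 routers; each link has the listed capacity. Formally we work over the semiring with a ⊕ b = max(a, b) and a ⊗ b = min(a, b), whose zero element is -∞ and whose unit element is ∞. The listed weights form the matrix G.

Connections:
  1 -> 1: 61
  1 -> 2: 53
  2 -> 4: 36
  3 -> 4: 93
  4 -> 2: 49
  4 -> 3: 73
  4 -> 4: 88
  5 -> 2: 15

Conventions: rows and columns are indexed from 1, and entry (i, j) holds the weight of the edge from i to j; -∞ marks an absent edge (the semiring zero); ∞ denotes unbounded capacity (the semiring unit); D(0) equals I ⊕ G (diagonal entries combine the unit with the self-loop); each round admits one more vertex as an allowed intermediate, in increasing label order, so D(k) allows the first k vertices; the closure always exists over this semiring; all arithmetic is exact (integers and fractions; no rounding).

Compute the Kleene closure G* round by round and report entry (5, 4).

D(0):
  [∞, 53, -∞, -∞, -∞]
  [-∞, ∞, -∞, 36, -∞]
  [-∞, -∞, ∞, 93, -∞]
  [-∞, 49, 73, ∞, -∞]
  [-∞, 15, -∞, -∞, ∞]
D(1):
  [∞, 53, -∞, -∞, -∞]
  [-∞, ∞, -∞, 36, -∞]
  [-∞, -∞, ∞, 93, -∞]
  [-∞, 49, 73, ∞, -∞]
  [-∞, 15, -∞, -∞, ∞]
D(2):
  [∞, 53, -∞, 36, -∞]
  [-∞, ∞, -∞, 36, -∞]
  [-∞, -∞, ∞, 93, -∞]
  [-∞, 49, 73, ∞, -∞]
  [-∞, 15, -∞, 15, ∞]
D(3):
  [∞, 53, -∞, 36, -∞]
  [-∞, ∞, -∞, 36, -∞]
  [-∞, -∞, ∞, 93, -∞]
  [-∞, 49, 73, ∞, -∞]
  [-∞, 15, -∞, 15, ∞]
D(4):
  [∞, 53, 36, 36, -∞]
  [-∞, ∞, 36, 36, -∞]
  [-∞, 49, ∞, 93, -∞]
  [-∞, 49, 73, ∞, -∞]
  [-∞, 15, 15, 15, ∞]
D(5):
  [∞, 53, 36, 36, -∞]
  [-∞, ∞, 36, 36, -∞]
  [-∞, 49, ∞, 93, -∞]
  [-∞, 49, 73, ∞, -∞]
  [-∞, 15, 15, 15, ∞]
Answer: G*[5][4] = 15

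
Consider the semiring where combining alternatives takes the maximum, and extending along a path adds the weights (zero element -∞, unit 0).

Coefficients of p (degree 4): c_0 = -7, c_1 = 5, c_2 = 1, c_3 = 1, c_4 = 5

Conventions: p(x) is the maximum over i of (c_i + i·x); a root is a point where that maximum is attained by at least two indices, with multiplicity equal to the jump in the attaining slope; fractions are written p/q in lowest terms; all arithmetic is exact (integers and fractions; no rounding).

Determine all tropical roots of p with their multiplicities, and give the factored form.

hull edge (i=0, c=-7) to (i=1, c=5): slope 12, span 1
hull edge (i=1, c=5) to (i=4, c=5): slope 0, span 3
Factored form: p(x) = 5 ⊗ (x ⊕ (-12)) ⊗ (x ⊕ 0) ⊗ (x ⊕ 0) ⊗ (x ⊕ 0)
Answer: roots = -12 (mult 1), 0 (mult 3)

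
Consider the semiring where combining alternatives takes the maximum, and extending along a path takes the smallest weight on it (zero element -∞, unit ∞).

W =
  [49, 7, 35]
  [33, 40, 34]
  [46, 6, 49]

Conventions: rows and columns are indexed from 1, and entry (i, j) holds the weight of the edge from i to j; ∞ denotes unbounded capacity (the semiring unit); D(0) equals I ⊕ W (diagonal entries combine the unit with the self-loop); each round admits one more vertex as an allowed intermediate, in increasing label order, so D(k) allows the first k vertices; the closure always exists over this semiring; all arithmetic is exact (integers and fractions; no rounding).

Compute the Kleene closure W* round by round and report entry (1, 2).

D(0):
  [∞, 7, 35]
  [33, ∞, 34]
  [46, 6, ∞]
D(1):
  [∞, 7, 35]
  [33, ∞, 34]
  [46, 7, ∞]
D(2):
  [∞, 7, 35]
  [33, ∞, 34]
  [46, 7, ∞]
D(3):
  [∞, 7, 35]
  [34, ∞, 34]
  [46, 7, ∞]
Answer: W*[1][2] = 7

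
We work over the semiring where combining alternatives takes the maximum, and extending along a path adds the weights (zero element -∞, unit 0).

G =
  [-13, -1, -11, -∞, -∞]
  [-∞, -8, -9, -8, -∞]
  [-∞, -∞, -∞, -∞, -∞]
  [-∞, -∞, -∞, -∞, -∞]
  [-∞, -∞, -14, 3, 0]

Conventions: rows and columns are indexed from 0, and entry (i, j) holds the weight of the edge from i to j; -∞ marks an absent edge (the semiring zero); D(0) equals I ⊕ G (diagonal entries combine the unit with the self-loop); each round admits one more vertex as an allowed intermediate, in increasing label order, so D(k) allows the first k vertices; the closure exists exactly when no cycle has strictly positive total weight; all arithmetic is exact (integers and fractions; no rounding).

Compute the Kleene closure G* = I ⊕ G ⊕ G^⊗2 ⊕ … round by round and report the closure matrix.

D(0):
  [0, -1, -11, -∞, -∞]
  [-∞, 0, -9, -8, -∞]
  [-∞, -∞, 0, -∞, -∞]
  [-∞, -∞, -∞, 0, -∞]
  [-∞, -∞, -14, 3, 0]
D(1):
  [0, -1, -11, -∞, -∞]
  [-∞, 0, -9, -8, -∞]
  [-∞, -∞, 0, -∞, -∞]
  [-∞, -∞, -∞, 0, -∞]
  [-∞, -∞, -14, 3, 0]
D(2):
  [0, -1, -10, -9, -∞]
  [-∞, 0, -9, -8, -∞]
  [-∞, -∞, 0, -∞, -∞]
  [-∞, -∞, -∞, 0, -∞]
  [-∞, -∞, -14, 3, 0]
D(3):
  [0, -1, -10, -9, -∞]
  [-∞, 0, -9, -8, -∞]
  [-∞, -∞, 0, -∞, -∞]
  [-∞, -∞, -∞, 0, -∞]
  [-∞, -∞, -14, 3, 0]
D(4):
  [0, -1, -10, -9, -∞]
  [-∞, 0, -9, -8, -∞]
  [-∞, -∞, 0, -∞, -∞]
  [-∞, -∞, -∞, 0, -∞]
  [-∞, -∞, -14, 3, 0]
D(5):
  [0, -1, -10, -9, -∞]
  [-∞, 0, -9, -8, -∞]
  [-∞, -∞, 0, -∞, -∞]
  [-∞, -∞, -∞, 0, -∞]
  [-∞, -∞, -14, 3, 0]
Answer: G* = [[0, -1, -10, -9, -∞], [-∞, 0, -9, -8, -∞], [-∞, -∞, 0, -∞, -∞], [-∞, -∞, -∞, 0, -∞], [-∞, -∞, -14, 3, 0]]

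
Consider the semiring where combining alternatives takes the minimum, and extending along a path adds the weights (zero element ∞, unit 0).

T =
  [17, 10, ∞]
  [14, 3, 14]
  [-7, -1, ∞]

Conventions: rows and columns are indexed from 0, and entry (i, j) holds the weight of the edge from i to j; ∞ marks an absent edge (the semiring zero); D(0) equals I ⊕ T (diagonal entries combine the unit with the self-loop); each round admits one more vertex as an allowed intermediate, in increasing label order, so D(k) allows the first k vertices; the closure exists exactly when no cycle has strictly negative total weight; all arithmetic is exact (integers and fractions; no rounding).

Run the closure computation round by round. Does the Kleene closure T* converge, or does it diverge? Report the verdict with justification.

D(0):
  [0, 10, ∞]
  [14, 0, 14]
  [-7, -1, 0]
D(1):
  [0, 10, ∞]
  [14, 0, 14]
  [-7, -1, 0]
D(2):
  [0, 10, 24]
  [14, 0, 14]
  [-7, -1, 0]
D(3):
  [0, 10, 24]
  [7, 0, 14]
  [-7, -1, 0]
Key observation: every diagonal entry stays at the unit through all rounds, so no improving cycle exists.
Answer: CONVERGES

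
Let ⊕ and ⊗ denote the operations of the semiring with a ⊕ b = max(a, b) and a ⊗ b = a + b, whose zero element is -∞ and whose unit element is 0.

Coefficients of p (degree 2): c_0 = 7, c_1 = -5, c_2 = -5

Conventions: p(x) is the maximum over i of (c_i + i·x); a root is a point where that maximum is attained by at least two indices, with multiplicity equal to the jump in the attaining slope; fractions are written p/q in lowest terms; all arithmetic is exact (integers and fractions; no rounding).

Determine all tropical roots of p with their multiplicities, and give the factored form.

hull edge (i=0, c=7) to (i=2, c=-5): slope -6, span 2
Factored form: p(x) = -5 ⊗ (x ⊕ 6) ⊗ (x ⊕ 6)
Answer: roots = 6 (mult 2)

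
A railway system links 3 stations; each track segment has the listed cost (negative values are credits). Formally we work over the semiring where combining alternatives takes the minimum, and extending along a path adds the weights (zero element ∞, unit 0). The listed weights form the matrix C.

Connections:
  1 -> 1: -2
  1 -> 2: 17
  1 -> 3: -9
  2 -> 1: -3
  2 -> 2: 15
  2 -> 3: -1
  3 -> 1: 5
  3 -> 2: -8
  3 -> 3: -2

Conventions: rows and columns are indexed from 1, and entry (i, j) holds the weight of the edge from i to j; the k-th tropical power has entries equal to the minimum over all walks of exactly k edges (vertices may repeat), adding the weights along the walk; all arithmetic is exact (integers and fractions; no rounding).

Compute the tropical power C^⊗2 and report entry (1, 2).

C^⊗2:
  [-4, -17, -11]
  [-5, -9, -12]
  [-11, -10, -9]
Key observation: the optimum is the walk 1->3->2, with weight (-9) + (-8) = -17.
Optimal value attained by: walk 1->3->2.
Answer: (C^⊗2)[1][2] = -17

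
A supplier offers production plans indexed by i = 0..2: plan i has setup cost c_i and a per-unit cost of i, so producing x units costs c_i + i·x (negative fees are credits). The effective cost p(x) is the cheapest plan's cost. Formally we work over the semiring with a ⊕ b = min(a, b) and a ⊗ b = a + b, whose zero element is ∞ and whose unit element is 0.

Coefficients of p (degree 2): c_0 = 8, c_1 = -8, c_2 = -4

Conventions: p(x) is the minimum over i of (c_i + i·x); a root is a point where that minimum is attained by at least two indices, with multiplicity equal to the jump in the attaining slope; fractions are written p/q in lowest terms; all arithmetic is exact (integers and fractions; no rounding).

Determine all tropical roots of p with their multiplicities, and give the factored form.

hull edge (i=0, c=8) to (i=1, c=-8): slope -16, span 1
hull edge (i=1, c=-8) to (i=2, c=-4): slope 4, span 1
Factored form: p(x) = -4 ⊗ (x ⊕ (-4)) ⊗ (x ⊕ 16)
Answer: roots = -4 (mult 1), 16 (mult 1)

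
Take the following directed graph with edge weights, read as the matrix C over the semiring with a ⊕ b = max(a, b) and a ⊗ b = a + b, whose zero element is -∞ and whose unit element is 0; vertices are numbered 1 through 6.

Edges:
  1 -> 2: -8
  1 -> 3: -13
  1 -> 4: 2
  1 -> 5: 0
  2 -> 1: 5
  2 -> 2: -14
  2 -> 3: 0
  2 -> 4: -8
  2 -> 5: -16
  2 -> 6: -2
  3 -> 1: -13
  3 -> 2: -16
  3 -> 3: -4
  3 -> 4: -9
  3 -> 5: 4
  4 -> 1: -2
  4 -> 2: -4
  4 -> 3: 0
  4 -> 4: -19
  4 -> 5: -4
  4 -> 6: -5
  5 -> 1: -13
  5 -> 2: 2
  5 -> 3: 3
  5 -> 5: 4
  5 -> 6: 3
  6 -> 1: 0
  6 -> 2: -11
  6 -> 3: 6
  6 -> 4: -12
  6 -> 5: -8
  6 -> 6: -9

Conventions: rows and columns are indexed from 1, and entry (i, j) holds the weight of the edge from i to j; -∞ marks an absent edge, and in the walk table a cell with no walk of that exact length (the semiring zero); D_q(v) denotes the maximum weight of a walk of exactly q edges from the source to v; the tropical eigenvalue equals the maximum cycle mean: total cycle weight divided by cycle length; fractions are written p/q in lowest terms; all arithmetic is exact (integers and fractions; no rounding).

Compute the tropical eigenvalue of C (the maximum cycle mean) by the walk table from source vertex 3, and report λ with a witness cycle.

q=0: [-∞, -∞, 0, -∞, -∞, -∞]
q=1: [-13, -16, -4, -9, 4, -∞]
q=2: [-9, 6, 7, -11, 8, 7]
q=3: [11, 10, 13, -2, 12, 11]
q=4: [15, 14, 17, 13, 17, 15]
q=5: [19, 19, 21, 17, 21, 20]
q=6: [24, 23, 26, 21, 25, 24]
Optimal cycle mean attained by: cycle 3->5->6->3, total 4 + 3 + 6, length 3.
Answer: λ = 13/3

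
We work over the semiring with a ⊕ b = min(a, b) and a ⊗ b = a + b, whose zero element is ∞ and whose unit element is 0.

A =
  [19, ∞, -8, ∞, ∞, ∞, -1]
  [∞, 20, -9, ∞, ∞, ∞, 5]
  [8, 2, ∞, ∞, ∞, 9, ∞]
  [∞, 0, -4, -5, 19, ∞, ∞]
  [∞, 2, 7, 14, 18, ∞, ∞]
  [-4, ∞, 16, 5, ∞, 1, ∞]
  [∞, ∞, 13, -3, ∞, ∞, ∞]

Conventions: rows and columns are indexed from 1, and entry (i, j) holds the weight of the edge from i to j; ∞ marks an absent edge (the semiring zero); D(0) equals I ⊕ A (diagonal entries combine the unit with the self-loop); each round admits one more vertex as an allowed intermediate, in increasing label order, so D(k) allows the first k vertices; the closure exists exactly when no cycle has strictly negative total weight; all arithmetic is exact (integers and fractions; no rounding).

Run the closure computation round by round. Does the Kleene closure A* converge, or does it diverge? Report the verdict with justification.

Detection: at round 0, diagonal entry (4, 4) turns strictly negative.
Key observation: the cycle 4->4 has total weight (-5), which is strictly negative.
Answer: DIVERGES — negative cycle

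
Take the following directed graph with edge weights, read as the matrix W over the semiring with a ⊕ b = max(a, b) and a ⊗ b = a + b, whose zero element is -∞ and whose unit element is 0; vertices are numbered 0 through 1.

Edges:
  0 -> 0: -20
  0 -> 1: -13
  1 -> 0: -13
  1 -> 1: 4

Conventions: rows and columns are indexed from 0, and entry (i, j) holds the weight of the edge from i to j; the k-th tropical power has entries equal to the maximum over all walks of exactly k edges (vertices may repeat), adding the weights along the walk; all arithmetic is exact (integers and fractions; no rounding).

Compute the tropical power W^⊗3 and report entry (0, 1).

W^⊗2:
  [-26, -9]
  [-9, 8]
W^⊗3:
  [-22, -5]
  [-5, 12]
Key observation: the optimum is the walk 0->1->1->1, with weight (-13) + 4 + 4 = -5.
Optimal value attained by: walk 0->1->1->1.
Answer: (W^⊗3)[0][1] = -5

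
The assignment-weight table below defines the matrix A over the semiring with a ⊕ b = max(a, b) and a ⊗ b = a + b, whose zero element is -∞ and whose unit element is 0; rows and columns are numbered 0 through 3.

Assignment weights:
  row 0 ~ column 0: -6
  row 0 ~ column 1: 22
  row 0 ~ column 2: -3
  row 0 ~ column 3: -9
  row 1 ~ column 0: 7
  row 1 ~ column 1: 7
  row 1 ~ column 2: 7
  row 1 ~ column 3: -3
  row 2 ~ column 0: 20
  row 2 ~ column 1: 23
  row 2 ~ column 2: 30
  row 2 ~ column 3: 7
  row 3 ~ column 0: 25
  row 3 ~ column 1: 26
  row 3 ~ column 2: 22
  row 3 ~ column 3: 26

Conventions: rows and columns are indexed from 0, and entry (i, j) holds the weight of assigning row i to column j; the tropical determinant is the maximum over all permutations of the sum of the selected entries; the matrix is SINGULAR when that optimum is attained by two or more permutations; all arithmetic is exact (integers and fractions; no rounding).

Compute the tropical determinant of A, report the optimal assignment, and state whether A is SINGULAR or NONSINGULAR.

σ = (0, 1, 2, 3): (-6) + 7 + 30 + 26 = 57
σ = (0, 1, 3, 2): (-6) + 7 + 7 + 22 = 30
σ = (0, 2, 1, 3): (-6) + 7 + 23 + 26 = 50
σ = (0, 2, 3, 1): (-6) + 7 + 7 + 26 = 34
σ = (0, 3, 1, 2): (-6) + (-3) + 23 + 22 = 36
σ = (0, 3, 2, 1): (-6) + (-3) + 30 + 26 = 47
σ = (1, 0, 2, 3): 22 + 7 + 30 + 26 = 85
σ = (1, 0, 3, 2): 22 + 7 + 7 + 22 = 58
σ = (1, 2, 0, 3): 22 + 7 + 20 + 26 = 75
σ = (1, 2, 3, 0): 22 + 7 + 7 + 25 = 61
σ = (1, 3, 0, 2): 22 + (-3) + 20 + 22 = 61
σ = (1, 3, 2, 0): 22 + (-3) + 30 + 25 = 74
σ = (2, 0, 1, 3): (-3) + 7 + 23 + 26 = 53
σ = (2, 0, 3, 1): (-3) + 7 + 7 + 26 = 37
σ = (2, 1, 0, 3): (-3) + 7 + 20 + 26 = 50
σ = (2, 1, 3, 0): (-3) + 7 + 7 + 25 = 36
σ = (2, 3, 0, 1): (-3) + (-3) + 20 + 26 = 40
σ = (2, 3, 1, 0): (-3) + (-3) + 23 + 25 = 42
σ = (3, 0, 1, 2): (-9) + 7 + 23 + 22 = 43
σ = (3, 0, 2, 1): (-9) + 7 + 30 + 26 = 54
σ = (3, 1, 0, 2): (-9) + 7 + 20 + 22 = 40
σ = (3, 1, 2, 0): (-9) + 7 + 30 + 25 = 53
σ = (3, 2, 0, 1): (-9) + 7 + 20 + 26 = 44
σ = (3, 2, 1, 0): (-9) + 7 + 23 + 25 = 46
Optimal value attained by: σ = (1, 0, 2, 3).
Answer: det⊕(A) = 85; verdict: NONSINGULAR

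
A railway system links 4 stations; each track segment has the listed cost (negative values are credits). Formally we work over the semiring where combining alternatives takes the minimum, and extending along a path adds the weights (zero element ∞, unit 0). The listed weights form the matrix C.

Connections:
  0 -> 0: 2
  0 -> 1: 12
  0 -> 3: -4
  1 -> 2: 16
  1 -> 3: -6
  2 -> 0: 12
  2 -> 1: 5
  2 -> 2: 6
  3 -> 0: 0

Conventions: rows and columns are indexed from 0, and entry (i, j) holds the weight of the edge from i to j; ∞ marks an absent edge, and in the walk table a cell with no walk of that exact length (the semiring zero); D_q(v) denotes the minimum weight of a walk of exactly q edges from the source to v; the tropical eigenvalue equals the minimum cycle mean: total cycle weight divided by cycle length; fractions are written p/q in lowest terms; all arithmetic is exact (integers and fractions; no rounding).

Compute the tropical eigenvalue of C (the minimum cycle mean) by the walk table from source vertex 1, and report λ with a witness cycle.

q=0: [∞, 0, ∞, ∞]
q=1: [∞, ∞, 16, -6]
q=2: [-6, 21, 22, ∞]
q=3: [-4, 6, 28, -10]
q=4: [-10, 8, 22, -8]
Optimal cycle mean attained by: cycle 0->3->0, total (-4) + 0, length 2.
Answer: λ = -2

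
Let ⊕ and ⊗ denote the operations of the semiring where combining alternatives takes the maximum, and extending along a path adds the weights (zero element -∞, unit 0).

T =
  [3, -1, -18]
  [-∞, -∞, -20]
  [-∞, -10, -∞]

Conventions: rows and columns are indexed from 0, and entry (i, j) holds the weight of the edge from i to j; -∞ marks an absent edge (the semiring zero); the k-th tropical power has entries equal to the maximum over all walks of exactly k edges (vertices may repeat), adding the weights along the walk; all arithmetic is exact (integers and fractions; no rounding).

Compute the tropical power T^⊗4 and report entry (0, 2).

T^⊗2:
  [6, 2, -15]
  [-∞, -30, -∞]
  [-∞, -∞, -30]
T^⊗3:
  [9, 5, -12]
  [-∞, -∞, -50]
  [-∞, -40, -∞]
T^⊗4:
  [12, 8, -9]
  [-∞, -60, -∞]
  [-∞, -∞, -60]
Key observation: the optimum is the walk 0->0->0->0->2, with weight 3 + 3 + 3 + (-18) = -9.
Optimal value attained by: walk 0->0->0->0->2.
Answer: (T^⊗4)[0][2] = -9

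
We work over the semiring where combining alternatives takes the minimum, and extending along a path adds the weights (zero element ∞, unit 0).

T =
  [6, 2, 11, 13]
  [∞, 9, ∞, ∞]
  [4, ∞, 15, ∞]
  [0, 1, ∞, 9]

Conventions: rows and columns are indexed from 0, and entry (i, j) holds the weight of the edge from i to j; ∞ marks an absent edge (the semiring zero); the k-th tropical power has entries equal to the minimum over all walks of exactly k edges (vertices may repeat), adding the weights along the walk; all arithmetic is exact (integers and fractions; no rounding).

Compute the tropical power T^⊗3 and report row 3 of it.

T^⊗2:
  [12, 8, 17, 19]
  [∞, 18, ∞, ∞]
  [10, 6, 15, 17]
  [6, 2, 11, 13]
T^⊗3:
  [18, 14, 23, 25]
  [∞, 27, ∞, ∞]
  [16, 12, 21, 23]
  [12, 8, 17, 19]
Answer: row 3 of T^⊗3 = [12, 8, 17, 19]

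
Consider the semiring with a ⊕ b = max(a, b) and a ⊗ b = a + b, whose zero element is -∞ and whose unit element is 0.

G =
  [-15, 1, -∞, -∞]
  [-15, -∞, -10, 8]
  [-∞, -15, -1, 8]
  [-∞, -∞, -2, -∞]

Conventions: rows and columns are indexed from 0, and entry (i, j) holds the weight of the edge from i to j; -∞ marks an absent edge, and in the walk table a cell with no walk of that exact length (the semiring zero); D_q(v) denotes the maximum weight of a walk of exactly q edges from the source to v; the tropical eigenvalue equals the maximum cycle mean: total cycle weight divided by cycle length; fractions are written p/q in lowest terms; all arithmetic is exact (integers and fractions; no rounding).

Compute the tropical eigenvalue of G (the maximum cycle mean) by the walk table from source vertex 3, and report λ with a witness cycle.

q=0: [-∞, -∞, -∞, 0]
q=1: [-∞, -∞, -2, -∞]
q=2: [-∞, -17, -3, 6]
q=3: [-32, -18, 4, 5]
q=4: [-33, -11, 3, 12]
Optimal cycle mean attained by: cycle 2->3->2, total 8 + (-2), length 2.
Answer: λ = 3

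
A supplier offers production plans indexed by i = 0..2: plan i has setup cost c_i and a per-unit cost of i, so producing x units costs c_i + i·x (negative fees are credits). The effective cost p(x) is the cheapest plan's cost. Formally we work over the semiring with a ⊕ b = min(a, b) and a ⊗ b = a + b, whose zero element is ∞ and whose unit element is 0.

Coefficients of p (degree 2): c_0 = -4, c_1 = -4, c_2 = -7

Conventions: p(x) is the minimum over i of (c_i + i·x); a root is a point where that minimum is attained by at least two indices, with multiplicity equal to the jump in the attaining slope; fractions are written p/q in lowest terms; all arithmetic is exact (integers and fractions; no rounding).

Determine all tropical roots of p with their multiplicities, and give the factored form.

hull edge (i=0, c=-4) to (i=2, c=-7): slope -3/2, span 2
Factored form: p(x) = -7 ⊗ (x ⊕ 3/2) ⊗ (x ⊕ 3/2)
Answer: roots = 3/2 (mult 2)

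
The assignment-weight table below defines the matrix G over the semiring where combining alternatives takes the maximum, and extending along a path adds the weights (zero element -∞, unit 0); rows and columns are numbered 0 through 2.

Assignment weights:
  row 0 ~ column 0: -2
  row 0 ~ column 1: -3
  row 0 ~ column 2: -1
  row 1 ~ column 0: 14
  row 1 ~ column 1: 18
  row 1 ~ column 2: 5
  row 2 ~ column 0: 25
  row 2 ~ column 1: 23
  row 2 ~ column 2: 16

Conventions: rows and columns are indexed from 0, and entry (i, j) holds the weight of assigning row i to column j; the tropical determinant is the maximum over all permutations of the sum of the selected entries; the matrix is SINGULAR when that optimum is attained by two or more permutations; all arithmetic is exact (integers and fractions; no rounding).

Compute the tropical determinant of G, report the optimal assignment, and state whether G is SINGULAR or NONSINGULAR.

σ = (0, 1, 2): (-2) + 18 + 16 = 32
σ = (0, 2, 1): (-2) + 5 + 23 = 26
σ = (1, 0, 2): (-3) + 14 + 16 = 27
σ = (1, 2, 0): (-3) + 5 + 25 = 27
σ = (2, 0, 1): (-1) + 14 + 23 = 36
σ = (2, 1, 0): (-1) + 18 + 25 = 42
Optimal value attained by: σ = (2, 1, 0).
Answer: det⊕(G) = 42; verdict: NONSINGULAR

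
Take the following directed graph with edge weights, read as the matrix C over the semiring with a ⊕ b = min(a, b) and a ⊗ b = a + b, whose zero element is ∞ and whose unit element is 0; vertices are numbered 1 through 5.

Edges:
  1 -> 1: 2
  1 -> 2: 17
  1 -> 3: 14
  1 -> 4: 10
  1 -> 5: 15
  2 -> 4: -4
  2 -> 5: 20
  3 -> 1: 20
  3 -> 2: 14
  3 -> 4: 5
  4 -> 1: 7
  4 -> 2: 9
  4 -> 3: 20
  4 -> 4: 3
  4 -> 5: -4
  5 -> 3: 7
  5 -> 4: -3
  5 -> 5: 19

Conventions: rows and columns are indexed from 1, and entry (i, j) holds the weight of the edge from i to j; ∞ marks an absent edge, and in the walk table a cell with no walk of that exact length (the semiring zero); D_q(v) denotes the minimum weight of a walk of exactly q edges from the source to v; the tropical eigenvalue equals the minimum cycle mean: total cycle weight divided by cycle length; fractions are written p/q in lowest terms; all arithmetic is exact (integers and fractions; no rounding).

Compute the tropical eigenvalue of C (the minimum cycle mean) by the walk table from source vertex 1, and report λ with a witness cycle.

q=0: [0, ∞, ∞, ∞, ∞]
q=1: [2, 17, 14, 10, 15]
q=2: [4, 19, 16, 12, 6]
q=3: [6, 21, 13, 3, 8]
q=4: [8, 12, 15, 5, -1]
q=5: [10, 14, 6, -4, 1]
Optimal cycle mean attained by: cycle 4->5->4, total (-4) + (-3), length 2.
Answer: λ = -7/2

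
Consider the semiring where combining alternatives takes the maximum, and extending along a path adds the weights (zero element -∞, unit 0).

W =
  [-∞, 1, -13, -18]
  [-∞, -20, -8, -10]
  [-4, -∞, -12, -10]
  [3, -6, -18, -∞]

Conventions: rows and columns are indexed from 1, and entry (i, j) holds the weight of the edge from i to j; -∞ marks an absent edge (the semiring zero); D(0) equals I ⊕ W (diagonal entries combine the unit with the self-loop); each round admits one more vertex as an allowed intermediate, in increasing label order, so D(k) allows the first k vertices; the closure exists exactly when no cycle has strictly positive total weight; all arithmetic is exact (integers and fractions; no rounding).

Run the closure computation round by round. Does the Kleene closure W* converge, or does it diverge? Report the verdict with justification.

D(0):
  [0, 1, -13, -18]
  [-∞, 0, -8, -10]
  [-4, -∞, 0, -10]
  [3, -6, -18, 0]
D(1):
  [0, 1, -13, -18]
  [-∞, 0, -8, -10]
  [-4, -3, 0, -10]
  [3, 4, -10, 0]
D(2):
  [0, 1, -7, -9]
  [-∞, 0, -8, -10]
  [-4, -3, 0, -10]
  [3, 4, -4, 0]
D(3):
  [0, 1, -7, -9]
  [-12, 0, -8, -10]
  [-4, -3, 0, -10]
  [3, 4, -4, 0]
D(4):
  [0, 1, -7, -9]
  [-7, 0, -8, -10]
  [-4, -3, 0, -10]
  [3, 4, -4, 0]
Key observation: every diagonal entry stays at the unit through all rounds, so no improving cycle exists.
Answer: CONVERGES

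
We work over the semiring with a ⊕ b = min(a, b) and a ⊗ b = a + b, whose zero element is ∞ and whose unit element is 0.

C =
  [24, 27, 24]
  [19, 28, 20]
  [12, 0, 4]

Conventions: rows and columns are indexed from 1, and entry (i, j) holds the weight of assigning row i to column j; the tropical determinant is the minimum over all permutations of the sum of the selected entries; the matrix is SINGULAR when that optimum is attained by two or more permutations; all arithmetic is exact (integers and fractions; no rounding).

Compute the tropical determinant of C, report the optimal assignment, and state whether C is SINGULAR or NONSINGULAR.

σ = (1, 2, 3): 24 + 28 + 4 = 56
σ = (1, 3, 2): 24 + 20 + 0 = 44
σ = (2, 1, 3): 27 + 19 + 4 = 50
σ = (2, 3, 1): 27 + 20 + 12 = 59
σ = (3, 1, 2): 24 + 19 + 0 = 43
σ = (3, 2, 1): 24 + 28 + 12 = 64
Optimal value attained by: σ = (3, 1, 2).
Answer: det⊕(C) = 43; verdict: NONSINGULAR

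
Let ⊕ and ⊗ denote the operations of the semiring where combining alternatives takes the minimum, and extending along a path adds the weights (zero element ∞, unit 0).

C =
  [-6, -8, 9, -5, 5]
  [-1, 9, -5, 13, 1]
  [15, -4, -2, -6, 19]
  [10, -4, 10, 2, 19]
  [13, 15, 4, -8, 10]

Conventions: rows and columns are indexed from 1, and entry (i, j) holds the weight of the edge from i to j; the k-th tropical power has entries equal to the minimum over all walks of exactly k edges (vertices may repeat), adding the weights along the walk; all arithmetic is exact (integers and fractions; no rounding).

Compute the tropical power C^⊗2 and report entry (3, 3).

C^⊗2:
  [-12, -14, -13, -11, -7]
  [-7, -9, -7, -11, 4]
  [-5, -10, -9, -8, -3]
  [-5, -2, -9, 4, -3]
  [2, -12, 2, -6, 11]
Key observation: the optimum is the walk 3->2->3, with weight (-4) + (-5) = -9.
Optimal value attained by: walk 3->2->3.
Answer: (C^⊗2)[3][3] = -9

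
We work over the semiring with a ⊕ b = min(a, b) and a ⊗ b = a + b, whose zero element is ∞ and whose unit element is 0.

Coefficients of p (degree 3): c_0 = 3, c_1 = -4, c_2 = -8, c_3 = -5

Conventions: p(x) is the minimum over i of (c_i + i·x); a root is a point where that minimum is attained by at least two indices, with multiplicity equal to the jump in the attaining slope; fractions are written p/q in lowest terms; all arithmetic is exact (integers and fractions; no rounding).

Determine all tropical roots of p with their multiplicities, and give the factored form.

hull edge (i=0, c=3) to (i=1, c=-4): slope -7, span 1
hull edge (i=1, c=-4) to (i=2, c=-8): slope -4, span 1
hull edge (i=2, c=-8) to (i=3, c=-5): slope 3, span 1
Factored form: p(x) = -5 ⊗ (x ⊕ (-3)) ⊗ (x ⊕ 4) ⊗ (x ⊕ 7)
Answer: roots = -3 (mult 1), 4 (mult 1), 7 (mult 1)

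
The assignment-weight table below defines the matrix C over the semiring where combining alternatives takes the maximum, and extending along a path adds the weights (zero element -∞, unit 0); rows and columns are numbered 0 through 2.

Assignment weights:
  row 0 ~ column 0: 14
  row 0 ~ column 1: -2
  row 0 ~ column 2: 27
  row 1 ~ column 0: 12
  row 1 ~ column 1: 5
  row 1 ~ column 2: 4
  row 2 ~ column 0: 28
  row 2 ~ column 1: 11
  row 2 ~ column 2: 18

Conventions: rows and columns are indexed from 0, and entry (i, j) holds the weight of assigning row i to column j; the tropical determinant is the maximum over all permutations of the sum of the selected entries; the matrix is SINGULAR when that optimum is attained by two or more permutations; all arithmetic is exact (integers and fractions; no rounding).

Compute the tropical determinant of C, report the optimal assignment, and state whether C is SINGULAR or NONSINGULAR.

σ = (0, 1, 2): 14 + 5 + 18 = 37
σ = (0, 2, 1): 14 + 4 + 11 = 29
σ = (1, 0, 2): (-2) + 12 + 18 = 28
σ = (1, 2, 0): (-2) + 4 + 28 = 30
σ = (2, 0, 1): 27 + 12 + 11 = 50
σ = (2, 1, 0): 27 + 5 + 28 = 60
Optimal value attained by: σ = (2, 1, 0).
Answer: det⊕(C) = 60; verdict: NONSINGULAR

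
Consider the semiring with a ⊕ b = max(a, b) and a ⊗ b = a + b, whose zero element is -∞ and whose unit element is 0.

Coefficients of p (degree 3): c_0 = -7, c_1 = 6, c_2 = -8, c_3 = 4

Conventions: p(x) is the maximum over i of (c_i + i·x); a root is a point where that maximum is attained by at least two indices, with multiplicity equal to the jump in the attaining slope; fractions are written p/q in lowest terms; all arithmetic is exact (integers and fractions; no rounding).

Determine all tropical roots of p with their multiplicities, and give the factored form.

hull edge (i=0, c=-7) to (i=1, c=6): slope 13, span 1
hull edge (i=1, c=6) to (i=3, c=4): slope -1, span 2
Factored form: p(x) = 4 ⊗ (x ⊕ (-13)) ⊗ (x ⊕ 1) ⊗ (x ⊕ 1)
Answer: roots = -13 (mult 1), 1 (mult 2)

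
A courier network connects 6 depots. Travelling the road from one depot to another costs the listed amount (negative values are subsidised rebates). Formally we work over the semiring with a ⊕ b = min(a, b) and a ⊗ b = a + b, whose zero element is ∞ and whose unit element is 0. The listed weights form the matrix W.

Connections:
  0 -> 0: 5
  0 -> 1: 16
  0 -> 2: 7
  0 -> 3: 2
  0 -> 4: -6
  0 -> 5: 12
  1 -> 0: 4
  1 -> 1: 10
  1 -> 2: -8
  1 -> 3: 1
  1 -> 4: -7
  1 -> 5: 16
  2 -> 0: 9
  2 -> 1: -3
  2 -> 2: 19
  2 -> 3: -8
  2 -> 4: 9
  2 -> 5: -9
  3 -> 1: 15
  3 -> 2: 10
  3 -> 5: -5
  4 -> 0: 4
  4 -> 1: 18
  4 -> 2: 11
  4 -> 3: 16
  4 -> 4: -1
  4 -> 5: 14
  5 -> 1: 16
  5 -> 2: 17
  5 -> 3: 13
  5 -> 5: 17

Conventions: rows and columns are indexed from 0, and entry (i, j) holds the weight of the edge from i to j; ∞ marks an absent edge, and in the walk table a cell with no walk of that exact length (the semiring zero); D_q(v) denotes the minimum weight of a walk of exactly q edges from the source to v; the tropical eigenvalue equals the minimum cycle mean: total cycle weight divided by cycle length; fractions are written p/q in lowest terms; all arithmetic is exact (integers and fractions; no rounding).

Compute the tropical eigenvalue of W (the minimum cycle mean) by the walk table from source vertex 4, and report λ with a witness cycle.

q=0: [∞, ∞, ∞, ∞, 0, ∞]
q=1: [4, 18, 11, 16, -1, 14]
q=2: [3, 8, 10, 3, -2, 2]
q=3: [2, 7, 0, 2, -3, -2]
q=4: [1, -3, -1, -8, -4, -9]
q=5: [0, -4, -11, -9, -10, -13]
q=6: [-6, -14, -12, -19, -11, -20]
Optimal cycle mean attained by: cycle 1->2->1, total (-8) + (-3), length 2.
Answer: λ = -11/2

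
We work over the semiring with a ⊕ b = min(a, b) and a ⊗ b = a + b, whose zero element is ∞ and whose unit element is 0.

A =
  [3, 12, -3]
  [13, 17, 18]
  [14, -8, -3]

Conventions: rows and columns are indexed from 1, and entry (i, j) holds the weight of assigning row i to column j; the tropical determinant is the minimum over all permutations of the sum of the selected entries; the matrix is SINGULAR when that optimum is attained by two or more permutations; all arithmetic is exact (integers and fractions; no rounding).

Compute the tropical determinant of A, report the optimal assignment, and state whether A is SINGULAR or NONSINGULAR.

σ = (1, 2, 3): 3 + 17 + (-3) = 17
σ = (1, 3, 2): 3 + 18 + (-8) = 13
σ = (2, 1, 3): 12 + 13 + (-3) = 22
σ = (2, 3, 1): 12 + 18 + 14 = 44
σ = (3, 1, 2): (-3) + 13 + (-8) = 2
σ = (3, 2, 1): (-3) + 17 + 14 = 28
Optimal value attained by: σ = (3, 1, 2).
Answer: det⊕(A) = 2; verdict: NONSINGULAR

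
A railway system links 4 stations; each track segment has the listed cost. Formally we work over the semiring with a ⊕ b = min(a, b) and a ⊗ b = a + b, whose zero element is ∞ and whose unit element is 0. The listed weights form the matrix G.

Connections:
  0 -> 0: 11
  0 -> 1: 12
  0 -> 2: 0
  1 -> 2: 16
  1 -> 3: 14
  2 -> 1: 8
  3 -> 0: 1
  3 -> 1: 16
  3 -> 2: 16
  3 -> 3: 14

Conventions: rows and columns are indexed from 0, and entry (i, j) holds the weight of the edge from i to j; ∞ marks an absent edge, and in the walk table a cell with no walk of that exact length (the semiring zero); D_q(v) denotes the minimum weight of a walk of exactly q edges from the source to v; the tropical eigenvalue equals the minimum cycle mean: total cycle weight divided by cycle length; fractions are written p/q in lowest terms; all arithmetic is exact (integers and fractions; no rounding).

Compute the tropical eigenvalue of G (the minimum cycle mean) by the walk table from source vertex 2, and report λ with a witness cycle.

q=0: [∞, ∞, 0, ∞]
q=1: [∞, 8, ∞, ∞]
q=2: [∞, ∞, 24, 22]
q=3: [23, 32, 38, 36]
q=4: [34, 35, 23, 46]
Optimal cycle mean attained by: cycle 0->2->1->3->0, total 0 + 8 + 14 + 1, length 4.
Answer: λ = 23/4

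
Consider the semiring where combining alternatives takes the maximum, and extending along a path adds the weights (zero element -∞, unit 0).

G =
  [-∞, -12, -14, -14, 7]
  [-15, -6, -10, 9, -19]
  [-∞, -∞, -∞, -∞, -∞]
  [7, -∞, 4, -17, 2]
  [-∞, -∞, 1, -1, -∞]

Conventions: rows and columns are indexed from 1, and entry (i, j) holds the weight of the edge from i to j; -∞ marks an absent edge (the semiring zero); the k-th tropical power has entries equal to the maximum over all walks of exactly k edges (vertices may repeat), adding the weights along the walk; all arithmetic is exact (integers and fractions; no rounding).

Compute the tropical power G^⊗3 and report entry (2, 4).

G^⊗2:
  [-7, -18, 8, 6, -12]
  [16, -12, 13, 3, 11]
  [-∞, -∞, -∞, -∞, -∞]
  [-10, -5, 3, 1, 14]
  [6, -∞, 3, -18, 1]
G^⊗3:
  [13, -19, 10, -9, 8]
  [10, 4, 12, 10, 23]
  [-∞, -∞, -∞, -∞, -∞]
  [8, -11, 15, 13, 3]
  [-11, -6, 2, 0, 13]
Key observation: the optimum is the walk 2->4->5->4, with weight 9 + 2 + (-1) = 10.
Optimal value attained by: walk 2->4->5->4.
Answer: (G^⊗3)[2][4] = 10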